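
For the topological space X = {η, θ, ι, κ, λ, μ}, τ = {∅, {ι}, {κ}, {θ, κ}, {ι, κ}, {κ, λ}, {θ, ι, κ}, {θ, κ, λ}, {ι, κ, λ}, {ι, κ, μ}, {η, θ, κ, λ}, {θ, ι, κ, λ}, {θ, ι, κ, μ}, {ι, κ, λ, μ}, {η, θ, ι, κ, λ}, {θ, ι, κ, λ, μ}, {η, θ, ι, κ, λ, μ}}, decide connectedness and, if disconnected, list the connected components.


(X, τ) is connected.

Find clopen sets (U ∈ τ with X ∖ U ∈ τ):
  U = ∅, X ∖ U = {η, θ, ι, κ, λ, μ} — both open, so U is clopen.
  U = {η, θ, ι, κ, λ, μ}, X ∖ U = ∅ — both open, so U is clopen.
Only trivial clopens (∅ and X) exist, so (X, τ) is connected.
Compute connected components by grouping points that agree on all clopens:
  component: {η, θ, ι, κ, λ, μ}


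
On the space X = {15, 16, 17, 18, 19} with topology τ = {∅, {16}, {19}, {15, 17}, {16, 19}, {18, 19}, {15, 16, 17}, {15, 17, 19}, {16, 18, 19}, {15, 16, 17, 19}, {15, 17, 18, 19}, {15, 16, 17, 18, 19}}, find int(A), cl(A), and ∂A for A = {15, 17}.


int(A) = {15, 17}, cl(A) = {15, 17}, ∂A = ∅.

Closed sets in (X, τ) are complements of opens:
  closed(X, τ) = {∅, {16}, {18}, {15, 17}, {16, 18}, {18, 19}, {15, 16, 17}, {15, 17, 18}, {16, 18, 19}, {15, 16, 17, 18}, {15, 17, 18, 19}, {15, 16, 17, 18, 19}}.
int(A) = ⋃ {U ∈ τ : U ⊆ A}. Opens contained in A: ∅, {15, 17}.
Taking the union of these: int(A) = {15, 17}.
cl(A) = ⋂ {C closed : A ⊆ C}. Closed sets containing A: {15, 17}, {15, 16, 17}, {15, 17, 18}, {15, 16, 17, 18}, {15, 17, 18, 19}, {15, 16, 17, 18, 19}.
Intersecting these: cl(A) = {15, 17}.
∂A = cl(A) ∖ int(A) = {15, 17} ∖ {15, 17} = ∅.


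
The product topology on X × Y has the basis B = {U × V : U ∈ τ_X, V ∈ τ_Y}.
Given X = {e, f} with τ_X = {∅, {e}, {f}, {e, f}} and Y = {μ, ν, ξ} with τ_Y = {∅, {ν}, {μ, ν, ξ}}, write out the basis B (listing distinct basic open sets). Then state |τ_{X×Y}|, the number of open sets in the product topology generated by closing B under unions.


Basis B = {∅ × ∅, {e} × {ν}, {f} × {ν}, {e, f} × {ν}, {e} × {μ, ν, ξ}, {f} × {μ, ν, ξ}, {e, f} × {μ, ν, ξ}}; |τ_{X×Y}| = 9.

Enumerate products U × V with U ∈ τ_X, V ∈ τ_Y (deduplicated):
  ∅ × ∅ = {} (∅)
  {e} × {ν} = {(e,ν)}
  {f} × {ν} = {(f,ν)}
  {e, f} × {ν} = {(e,ν), (f,ν)}
  {e} × {μ, ν, ξ} = {(e,μ), (e,ν), (e,ξ)}
  {f} × {μ, ν, ξ} = {(f,μ), (f,ν), (f,ξ)}
  {e, f} × {μ, ν, ξ} = {(e,μ), (e,ν), (e,ξ), (f,μ), (f,ν), (f,ξ)}
These 7 distinct sets form the basis B.
Close under arbitrary unions to get τ_{X×Y}; counting gives |τ_{X×Y}| = 9.


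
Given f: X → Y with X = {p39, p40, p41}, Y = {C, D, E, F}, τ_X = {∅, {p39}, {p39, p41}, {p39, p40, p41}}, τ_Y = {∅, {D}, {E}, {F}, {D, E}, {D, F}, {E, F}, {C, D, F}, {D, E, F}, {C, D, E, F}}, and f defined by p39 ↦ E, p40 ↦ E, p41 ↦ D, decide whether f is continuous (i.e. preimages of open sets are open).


f is NOT continuous.

Compute f^{-1}(U) for each U ∈ τ_Y:
  U = ∅: f^{-1}(U) = ∅ ∈ τ_X ✓.
  U = {D}: f^{-1}(U) = {p41} ∉ τ_X ✗.
  U = {E}: f^{-1}(U) = {p39, p40} ∉ τ_X ✗.
  U = {F}: f^{-1}(U) = ∅ ∈ τ_X ✓.
  U = {D, E}: f^{-1}(U) = {p39, p40, p41} ∈ τ_X ✓.
  U = {D, F}: f^{-1}(U) = {p41} ∉ τ_X ✗.
  U = {E, F}: f^{-1}(U) = {p39, p40} ∉ τ_X ✗.
  U = {C, D, F}: f^{-1}(U) = {p41} ∉ τ_X ✗.
  U = {D, E, F}: f^{-1}(U) = {p39, p40, p41} ∈ τ_X ✓.
  U = {C, D, E, F}: f^{-1}(U) = {p39, p40, p41} ∈ τ_X ✓.
Found U = {D} with f^{-1}(U) = {p41} not in τ_X. Therefore f is NOT continuous.


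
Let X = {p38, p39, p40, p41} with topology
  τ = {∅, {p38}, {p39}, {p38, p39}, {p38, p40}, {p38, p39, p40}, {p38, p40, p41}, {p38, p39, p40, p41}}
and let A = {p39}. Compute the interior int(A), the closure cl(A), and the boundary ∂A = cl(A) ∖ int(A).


int(A) = {p39}, cl(A) = {p39}, ∂A = ∅.

Closed sets in (X, τ) are complements of opens:
  closed(X, τ) = {∅, {p39}, {p41}, {p39, p41}, {p40, p41}, {p38, p40, p41}, {p39, p40, p41}, {p38, p39, p40, p41}}.
int(A) = ⋃ {U ∈ τ : U ⊆ A}. Opens contained in A: ∅, {p39}.
Taking the union of these: int(A) = {p39}.
cl(A) = ⋂ {C closed : A ⊆ C}. Closed sets containing A: {p39}, {p39, p41}, {p39, p40, p41}, {p38, p39, p40, p41}.
Intersecting these: cl(A) = {p39}.
∂A = cl(A) ∖ int(A) = {p39} ∖ {p39} = ∅.


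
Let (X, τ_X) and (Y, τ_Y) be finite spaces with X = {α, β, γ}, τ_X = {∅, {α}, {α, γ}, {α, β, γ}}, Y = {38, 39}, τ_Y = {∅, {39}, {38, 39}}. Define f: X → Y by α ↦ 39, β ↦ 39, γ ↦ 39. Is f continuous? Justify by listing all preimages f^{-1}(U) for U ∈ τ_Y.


f IS continuous.

Compute f^{-1}(U) for each U ∈ τ_Y:
  U = ∅: f^{-1}(U) = ∅ ∈ τ_X ✓.
  U = {39}: f^{-1}(U) = {α, β, γ} ∈ τ_X ✓.
  U = {38, 39}: f^{-1}(U) = {α, β, γ} ∈ τ_X ✓.
Every preimage lies in τ_X, so f IS continuous.


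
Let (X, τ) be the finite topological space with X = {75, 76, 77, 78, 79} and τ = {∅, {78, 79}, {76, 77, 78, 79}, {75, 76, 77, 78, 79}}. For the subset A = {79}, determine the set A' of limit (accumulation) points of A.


A' = {75, 76, 77, 78}

For each x ∈ X, list the open sets U ∈ τ with x ∈ U, then check whether U ∩ (A ∖ {x}) ≠ ∅ for every such U.
  x = 75: opens ∋ x are {75, 76, 77, 78, 79}; each meets A ∖ {75}, so x IS a limit point.
  x = 76: opens ∋ x are {76, 77, 78, 79}, {75, 76, 77, 78, 79}; each meets A ∖ {76}, so x IS a limit point.
  x = 77: opens ∋ x are {76, 77, 78, 79}, {75, 76, 77, 78, 79}; each meets A ∖ {77}, so x IS a limit point.
  x = 78: opens ∋ x are {78, 79}, {76, 77, 78, 79}, {75, 76, 77, 78, 79}; each meets A ∖ {78}, so x IS a limit point.
  x = 79: open {78, 79} ∋ x has {78, 79} ∩ (A ∖ {79}) = ∅, so x is NOT a limit point.
Collecting: A' = {75, 76, 77, 78}.


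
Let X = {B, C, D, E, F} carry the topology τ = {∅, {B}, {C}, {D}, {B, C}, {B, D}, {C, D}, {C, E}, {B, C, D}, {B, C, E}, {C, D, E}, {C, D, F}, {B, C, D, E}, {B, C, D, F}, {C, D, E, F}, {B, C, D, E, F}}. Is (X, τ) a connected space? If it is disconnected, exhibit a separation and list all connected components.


(X, τ) is disconnected; components = [{B}, {C, D, E, F}].

Find clopen sets (U ∈ τ with X ∖ U ∈ τ):
  U = ∅, X ∖ U = {B, C, D, E, F} — both open, so U is clopen.
  U = {B}, X ∖ U = {C, D, E, F} — both open, so U is clopen.
  U = {C, D, E, F}, X ∖ U = {B} — both open, so U is clopen.
  U = {B, C, D, E, F}, X ∖ U = ∅ — both open, so U is clopen.
Nontrivial clopen(s) exist: e.g. {C, D, E, F}. So (X, τ) is disconnected.
Compute connected components by grouping points that agree on all clopens:
  component: {B}
  component: {C, D, E, F}


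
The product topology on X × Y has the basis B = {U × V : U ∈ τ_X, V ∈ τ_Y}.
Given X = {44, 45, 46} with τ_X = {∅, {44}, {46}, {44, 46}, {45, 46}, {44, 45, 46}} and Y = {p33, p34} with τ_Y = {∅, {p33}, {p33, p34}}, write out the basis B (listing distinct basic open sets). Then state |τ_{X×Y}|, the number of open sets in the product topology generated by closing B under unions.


Basis B = {∅ × ∅, {44} × {p33}, {46} × {p33}, {44} × {p33, p34}, {44, 46} × {p33}, {45, 46} × {p33}, {46} × {p33, p34}, {44, 45, 46} × {p33}, {44, 46} × {p33, p34}, {45, 46} × {p33, p34}, {44, 45, 46} × {p33, p34}}; |τ_{X×Y}| = 18.

Enumerate products U × V with U ∈ τ_X, V ∈ τ_Y (deduplicated):
  ∅ × ∅ = {} (∅)
  {44} × {p33} = {(44,p33)}
  {46} × {p33} = {(46,p33)}
  {44} × {p33, p34} = {(44,p33), (44,p34)}
  {44, 46} × {p33} = {(44,p33), (46,p33)}
  {45, 46} × {p33} = {(45,p33), (46,p33)}
  {46} × {p33, p34} = {(46,p33), (46,p34)}
  {44, 45, 46} × {p33} = {(44,p33), (45,p33), (46,p33)}
  {44, 46} × {p33, p34} = {(44,p33), (44,p34), (46,p33), (46,p34)}
  {45, 46} × {p33, p34} = {(45,p33), (45,p34), (46,p33), (46,p34)}
  {44, 45, 46} × {p33, p34} = {(44,p33), (44,p34), (45,p33), (45,p34), (46,p33), (46,p34)}
These 11 distinct sets form the basis B.
Close under arbitrary unions to get τ_{X×Y}; counting gives |τ_{X×Y}| = 18.


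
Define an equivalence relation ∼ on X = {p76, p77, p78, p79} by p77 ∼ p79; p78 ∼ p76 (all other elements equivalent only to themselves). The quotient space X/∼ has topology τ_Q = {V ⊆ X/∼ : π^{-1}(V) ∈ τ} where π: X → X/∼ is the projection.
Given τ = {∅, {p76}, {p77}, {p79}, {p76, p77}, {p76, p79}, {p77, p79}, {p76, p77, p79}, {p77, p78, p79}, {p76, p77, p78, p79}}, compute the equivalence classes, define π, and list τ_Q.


X/∼ = {[p76=p78], [p77=p79]}; |τ_Q| = 3.

Equivalence classes: [p76=p78], [p77=p79].
Quotient map π: X → X/∼ sends p76 ↦ [p76=p78], p77 ↦ [p77=p79], p78 ↦ [p76=p78], p79 ↦ [p77=p79].
For each subset V ⊆ X/∼, compute π^{-1}(V) ⊆ X and check whether π^{-1}(V) ∈ τ. V is open in τ_Q iff π^{-1}(V) ∈ τ.
  V = {}: π^{-1}(V) = ∅ ∈ τ ✓.
  V = {[p76=p78]}: π^{-1}(V) = {p76, p78} ∉ τ ✗.
  V = {[p77=p79]}: π^{-1}(V) = {p77, p79} ∈ τ ✓.
  V = {[p76=p78], [p77=p79]}: π^{-1}(V) = {p76, p77, p78, p79} ∈ τ ✓.
Open sets in the quotient: τ_Q = {{}, {[p77=p79]}, {[p76=p78], [p77=p79]}} (3 elements).


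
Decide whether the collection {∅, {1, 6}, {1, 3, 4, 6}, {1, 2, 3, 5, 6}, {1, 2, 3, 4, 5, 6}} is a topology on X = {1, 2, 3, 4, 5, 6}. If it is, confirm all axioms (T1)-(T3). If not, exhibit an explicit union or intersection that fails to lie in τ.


τ is NOT a topology on X.

Axiom (T1): ∅ ∈ τ? Yes; X ∈ τ? Yes.
Axiom (T2/T3): check pairwise unions and intersections of members of τ.
Counterexample for (T3): {1, 3, 4, 6} ∩ {1, 2, 3, 5, 6} = {1, 3, 6} ∉ τ. Therefore τ is NOT a topology.


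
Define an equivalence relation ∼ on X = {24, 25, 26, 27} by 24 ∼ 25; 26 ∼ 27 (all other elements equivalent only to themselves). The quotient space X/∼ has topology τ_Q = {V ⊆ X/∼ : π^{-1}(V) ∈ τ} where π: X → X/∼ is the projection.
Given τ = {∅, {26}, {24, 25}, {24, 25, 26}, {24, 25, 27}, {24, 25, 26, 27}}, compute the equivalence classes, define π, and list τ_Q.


X/∼ = {[24=25], [26=27]}; |τ_Q| = 3.

Equivalence classes: [24=25], [26=27].
Quotient map π: X → X/∼ sends 24 ↦ [24=25], 25 ↦ [24=25], 26 ↦ [26=27], 27 ↦ [26=27].
For each subset V ⊆ X/∼, compute π^{-1}(V) ⊆ X and check whether π^{-1}(V) ∈ τ. V is open in τ_Q iff π^{-1}(V) ∈ τ.
  V = {}: π^{-1}(V) = ∅ ∈ τ ✓.
  V = {[24=25]}: π^{-1}(V) = {24, 25} ∈ τ ✓.
  V = {[26=27]}: π^{-1}(V) = {26, 27} ∉ τ ✗.
  V = {[24=25], [26=27]}: π^{-1}(V) = {24, 25, 26, 27} ∈ τ ✓.
Open sets in the quotient: τ_Q = {{}, {[24=25]}, {[24=25], [26=27]}} (3 elements).


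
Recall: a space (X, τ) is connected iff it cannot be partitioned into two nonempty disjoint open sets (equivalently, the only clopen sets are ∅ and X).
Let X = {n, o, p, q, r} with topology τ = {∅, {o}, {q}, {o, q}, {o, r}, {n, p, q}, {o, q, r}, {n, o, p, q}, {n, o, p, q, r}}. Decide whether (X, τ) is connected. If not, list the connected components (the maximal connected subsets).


(X, τ) is disconnected; components = [{o, r}, {n, p, q}].

Find clopen sets (U ∈ τ with X ∖ U ∈ τ):
  U = ∅, X ∖ U = {n, o, p, q, r} — both open, so U is clopen.
  U = {o, r}, X ∖ U = {n, p, q} — both open, so U is clopen.
  U = {n, p, q}, X ∖ U = {o, r} — both open, so U is clopen.
  U = {n, o, p, q, r}, X ∖ U = ∅ — both open, so U is clopen.
Nontrivial clopen(s) exist: e.g. {n, p, q}. So (X, τ) is disconnected.
Compute connected components by grouping points that agree on all clopens:
  component: {o, r}
  component: {n, p, q}


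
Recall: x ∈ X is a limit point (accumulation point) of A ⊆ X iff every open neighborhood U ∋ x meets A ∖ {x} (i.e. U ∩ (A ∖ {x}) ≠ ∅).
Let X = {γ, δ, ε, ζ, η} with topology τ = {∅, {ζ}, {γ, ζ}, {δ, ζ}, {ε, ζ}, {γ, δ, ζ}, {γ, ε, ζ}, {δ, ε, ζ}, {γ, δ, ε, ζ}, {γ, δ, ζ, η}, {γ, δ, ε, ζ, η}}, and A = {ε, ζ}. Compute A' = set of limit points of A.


A' = {γ, δ, ε, η}

For each x ∈ X, list the open sets U ∈ τ with x ∈ U, then check whether U ∩ (A ∖ {x}) ≠ ∅ for every such U.
  x = γ: opens ∋ x are {γ, ζ}, {γ, δ, ζ}, {γ, ε, ζ}, {γ, δ, ε, ζ}, {γ, δ, ζ, η}, {γ, δ, ε, ζ, η}; each meets A ∖ {γ}, so x IS a limit point.
  x = δ: opens ∋ x are {δ, ζ}, {γ, δ, ζ}, {δ, ε, ζ}, {γ, δ, ε, ζ}, {γ, δ, ζ, η}, {γ, δ, ε, ζ, η}; each meets A ∖ {δ}, so x IS a limit point.
  x = ε: opens ∋ x are {ε, ζ}, {γ, ε, ζ}, {δ, ε, ζ}, {γ, δ, ε, ζ}, {γ, δ, ε, ζ, η}; each meets A ∖ {ε}, so x IS a limit point.
  x = ζ: open {ζ} ∋ x has {ζ} ∩ (A ∖ {ζ}) = ∅, so x is NOT a limit point.
  x = η: opens ∋ x are {γ, δ, ζ, η}, {γ, δ, ε, ζ, η}; each meets A ∖ {η}, so x IS a limit point.
Collecting: A' = {γ, δ, ε, η}.


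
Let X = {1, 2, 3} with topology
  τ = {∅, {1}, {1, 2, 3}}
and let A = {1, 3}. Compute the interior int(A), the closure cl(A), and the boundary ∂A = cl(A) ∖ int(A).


int(A) = {1}, cl(A) = {1, 2, 3}, ∂A = {2, 3}.

Closed sets in (X, τ) are complements of opens:
  closed(X, τ) = {∅, {2, 3}, {1, 2, 3}}.
int(A) = ⋃ {U ∈ τ : U ⊆ A}. Opens contained in A: ∅, {1}.
Taking the union of these: int(A) = {1}.
cl(A) = ⋂ {C closed : A ⊆ C}. Closed sets containing A: {1, 2, 3}.
Intersecting these: cl(A) = {1, 2, 3}.
∂A = cl(A) ∖ int(A) = {1, 2, 3} ∖ {1} = {2, 3}.


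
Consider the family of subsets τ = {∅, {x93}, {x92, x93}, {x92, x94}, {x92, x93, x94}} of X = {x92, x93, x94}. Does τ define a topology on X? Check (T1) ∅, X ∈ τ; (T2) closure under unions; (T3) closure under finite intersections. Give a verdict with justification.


τ is NOT a topology on X.

Axiom (T1): ∅ ∈ τ? Yes; X ∈ τ? Yes.
Axiom (T2/T3): check pairwise unions and intersections of members of τ.
Counterexample for (T3): {x92, x93} ∩ {x92, x94} = {x92} ∉ τ. Therefore τ is NOT a topology.


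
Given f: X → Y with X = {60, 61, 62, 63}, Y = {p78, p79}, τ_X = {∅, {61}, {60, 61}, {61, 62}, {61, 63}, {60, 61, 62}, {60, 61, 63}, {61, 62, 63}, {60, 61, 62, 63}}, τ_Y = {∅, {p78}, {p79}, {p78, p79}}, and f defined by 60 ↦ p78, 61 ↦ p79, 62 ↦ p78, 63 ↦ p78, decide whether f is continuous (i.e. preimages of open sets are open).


f is NOT continuous.

Compute f^{-1}(U) for each U ∈ τ_Y:
  U = ∅: f^{-1}(U) = ∅ ∈ τ_X ✓.
  U = {p78}: f^{-1}(U) = {60, 62, 63} ∉ τ_X ✗.
  U = {p79}: f^{-1}(U) = {61} ∈ τ_X ✓.
  U = {p78, p79}: f^{-1}(U) = {60, 61, 62, 63} ∈ τ_X ✓.
Found U = {p78} with f^{-1}(U) = {60, 62, 63} not in τ_X. Therefore f is NOT continuous.


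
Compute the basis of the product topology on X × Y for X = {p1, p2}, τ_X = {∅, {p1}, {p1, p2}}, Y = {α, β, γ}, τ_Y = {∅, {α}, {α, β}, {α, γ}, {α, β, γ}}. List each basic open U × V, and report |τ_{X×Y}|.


Basis B = {∅ × ∅, {p1} × {α}, {p1} × {α, β}, {p1} × {α, γ}, {p1, p2} × {α}, {p1} × {α, β, γ}, {p1, p2} × {α, β}, {p1, p2} × {α, γ}, {p1, p2} × {α, β, γ}}; |τ_{X×Y}| = 14.

Enumerate products U × V with U ∈ τ_X, V ∈ τ_Y (deduplicated):
  ∅ × ∅ = {} (∅)
  {p1} × {α} = {(p1,α)}
  {p1} × {α, β} = {(p1,α), (p1,β)}
  {p1} × {α, γ} = {(p1,α), (p1,γ)}
  {p1, p2} × {α} = {(p1,α), (p2,α)}
  {p1} × {α, β, γ} = {(p1,α), (p1,β), (p1,γ)}
  {p1, p2} × {α, β} = {(p1,α), (p1,β), (p2,α), (p2,β)}
  {p1, p2} × {α, γ} = {(p1,α), (p1,γ), (p2,α), (p2,γ)}
  {p1, p2} × {α, β, γ} = {(p1,α), (p1,β), (p1,γ), (p2,α), (p2,β), (p2,γ)}
These 9 distinct sets form the basis B.
Close under arbitrary unions to get τ_{X×Y}; counting gives |τ_{X×Y}| = 14.


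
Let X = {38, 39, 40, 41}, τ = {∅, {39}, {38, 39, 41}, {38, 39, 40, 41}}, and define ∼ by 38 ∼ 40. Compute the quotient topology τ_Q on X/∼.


X/∼ = {[38=40], [39], [41]}; |τ_Q| = 3.

Equivalence classes: [38=40], [39], [41].
Quotient map π: X → X/∼ sends 38 ↦ [38=40], 39 ↦ [39], 40 ↦ [38=40], 41 ↦ [41].
For each subset V ⊆ X/∼, compute π^{-1}(V) ⊆ X and check whether π^{-1}(V) ∈ τ. V is open in τ_Q iff π^{-1}(V) ∈ τ.
  V = {}: π^{-1}(V) = ∅ ∈ τ ✓.
  V = {[38=40]}: π^{-1}(V) = {38, 40} ∉ τ ✗.
  V = {[39]}: π^{-1}(V) = {39} ∈ τ ✓.
  V = {[38=40], [39]}: π^{-1}(V) = {38, 39, 40} ∉ τ ✗.
  V = {[41]}: π^{-1}(V) = {41} ∉ τ ✗.
  V = {[38=40], [41]}: π^{-1}(V) = {38, 40, 41} ∉ τ ✗.
  V = {[39], [41]}: π^{-1}(V) = {39, 41} ∉ τ ✗.
  V = {[38=40], [39], [41]}: π^{-1}(V) = {38, 39, 40, 41} ∈ τ ✓.
Open sets in the quotient: τ_Q = {{}, {[39]}, {[38=40], [39], [41]}} (3 elements).


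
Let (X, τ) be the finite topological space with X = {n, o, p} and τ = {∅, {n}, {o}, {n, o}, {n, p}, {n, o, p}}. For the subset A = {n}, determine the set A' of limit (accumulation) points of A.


A' = {p}

For each x ∈ X, list the open sets U ∈ τ with x ∈ U, then check whether U ∩ (A ∖ {x}) ≠ ∅ for every such U.
  x = n: open {n} ∋ x has {n} ∩ (A ∖ {n}) = ∅, so x is NOT a limit point.
  x = o: open {o} ∋ x has {o} ∩ (A ∖ {o}) = ∅, so x is NOT a limit point.
  x = p: opens ∋ x are {n, p}, {n, o, p}; each meets A ∖ {p}, so x IS a limit point.
Collecting: A' = {p}.


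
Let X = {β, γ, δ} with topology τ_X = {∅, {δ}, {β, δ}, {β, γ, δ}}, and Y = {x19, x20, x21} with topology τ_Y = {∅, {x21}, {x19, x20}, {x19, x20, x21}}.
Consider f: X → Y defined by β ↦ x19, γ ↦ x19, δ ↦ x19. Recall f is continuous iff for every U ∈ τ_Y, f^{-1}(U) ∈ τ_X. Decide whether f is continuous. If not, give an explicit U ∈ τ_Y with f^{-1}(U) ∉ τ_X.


f IS continuous.

Compute f^{-1}(U) for each U ∈ τ_Y:
  U = ∅: f^{-1}(U) = ∅ ∈ τ_X ✓.
  U = {x21}: f^{-1}(U) = ∅ ∈ τ_X ✓.
  U = {x19, x20}: f^{-1}(U) = {β, γ, δ} ∈ τ_X ✓.
  U = {x19, x20, x21}: f^{-1}(U) = {β, γ, δ} ∈ τ_X ✓.
Every preimage lies in τ_X, so f IS continuous.


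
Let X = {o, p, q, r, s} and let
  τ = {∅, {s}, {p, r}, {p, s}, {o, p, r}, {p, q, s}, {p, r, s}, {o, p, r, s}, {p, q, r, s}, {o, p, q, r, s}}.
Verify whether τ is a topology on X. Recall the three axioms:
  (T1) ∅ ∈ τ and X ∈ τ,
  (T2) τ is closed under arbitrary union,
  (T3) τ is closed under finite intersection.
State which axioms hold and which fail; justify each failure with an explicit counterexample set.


τ is NOT a topology on X.

Axiom (T1): ∅ ∈ τ? Yes; X ∈ τ? Yes.
Axiom (T2/T3): check pairwise unions and intersections of members of τ.
Counterexample for (T3): {p, r} ∩ {p, s} = {p} ∉ τ. Therefore τ is NOT a topology.


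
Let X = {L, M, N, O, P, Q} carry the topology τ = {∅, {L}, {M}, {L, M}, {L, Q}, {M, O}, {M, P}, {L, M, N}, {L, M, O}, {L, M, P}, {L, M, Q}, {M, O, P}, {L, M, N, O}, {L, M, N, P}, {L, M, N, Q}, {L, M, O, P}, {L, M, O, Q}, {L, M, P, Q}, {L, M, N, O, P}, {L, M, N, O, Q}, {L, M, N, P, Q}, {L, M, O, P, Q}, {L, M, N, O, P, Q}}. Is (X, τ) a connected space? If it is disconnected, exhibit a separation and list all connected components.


(X, τ) is connected.

Find clopen sets (U ∈ τ with X ∖ U ∈ τ):
  U = ∅, X ∖ U = {L, M, N, O, P, Q} — both open, so U is clopen.
  U = {L, M, N, O, P, Q}, X ∖ U = ∅ — both open, so U is clopen.
Only trivial clopens (∅ and X) exist, so (X, τ) is connected.
Compute connected components by grouping points that agree on all clopens:
  component: {L, M, N, O, P, Q}


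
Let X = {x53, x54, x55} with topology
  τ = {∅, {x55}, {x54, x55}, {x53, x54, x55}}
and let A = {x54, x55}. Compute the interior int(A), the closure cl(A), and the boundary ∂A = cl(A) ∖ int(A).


int(A) = {x54, x55}, cl(A) = {x53, x54, x55}, ∂A = {x53}.

Closed sets in (X, τ) are complements of opens:
  closed(X, τ) = {∅, {x53}, {x53, x54}, {x53, x54, x55}}.
int(A) = ⋃ {U ∈ τ : U ⊆ A}. Opens contained in A: ∅, {x55}, {x54, x55}.
Taking the union of these: int(A) = {x54, x55}.
cl(A) = ⋂ {C closed : A ⊆ C}. Closed sets containing A: {x53, x54, x55}.
Intersecting these: cl(A) = {x53, x54, x55}.
∂A = cl(A) ∖ int(A) = {x53, x54, x55} ∖ {x54, x55} = {x53}.


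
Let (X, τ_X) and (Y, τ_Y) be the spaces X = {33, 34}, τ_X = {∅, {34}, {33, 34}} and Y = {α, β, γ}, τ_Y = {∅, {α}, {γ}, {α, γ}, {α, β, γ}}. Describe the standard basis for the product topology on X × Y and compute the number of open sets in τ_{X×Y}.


Basis B = {∅ × ∅, {34} × {α}, {34} × {γ}, {33, 34} × {α}, {33, 34} × {γ}, {34} × {α, γ}, {34} × {α, β, γ}, {33, 34} × {α, γ}, {33, 34} × {α, β, γ}}; |τ_{X×Y}| = 14.

Enumerate products U × V with U ∈ τ_X, V ∈ τ_Y (deduplicated):
  ∅ × ∅ = {} (∅)
  {34} × {α} = {(34,α)}
  {34} × {γ} = {(34,γ)}
  {33, 34} × {α} = {(33,α), (34,α)}
  {33, 34} × {γ} = {(33,γ), (34,γ)}
  {34} × {α, γ} = {(34,α), (34,γ)}
  {34} × {α, β, γ} = {(34,α), (34,β), (34,γ)}
  {33, 34} × {α, γ} = {(33,α), (33,γ), (34,α), (34,γ)}
  {33, 34} × {α, β, γ} = {(33,α), (33,β), (33,γ), (34,α), (34,β), (34,γ)}
These 9 distinct sets form the basis B.
Close under arbitrary unions to get τ_{X×Y}; counting gives |τ_{X×Y}| = 14.


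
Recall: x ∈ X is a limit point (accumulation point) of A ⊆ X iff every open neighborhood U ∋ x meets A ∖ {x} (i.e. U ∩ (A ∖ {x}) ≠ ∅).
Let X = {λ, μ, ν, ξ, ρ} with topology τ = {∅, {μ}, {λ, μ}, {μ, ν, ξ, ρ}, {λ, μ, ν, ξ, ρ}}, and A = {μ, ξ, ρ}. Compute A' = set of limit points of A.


A' = {λ, ν, ξ, ρ}

For each x ∈ X, list the open sets U ∈ τ with x ∈ U, then check whether U ∩ (A ∖ {x}) ≠ ∅ for every such U.
  x = λ: opens ∋ x are {λ, μ}, {λ, μ, ν, ξ, ρ}; each meets A ∖ {λ}, so x IS a limit point.
  x = μ: open {μ} ∋ x has {μ} ∩ (A ∖ {μ}) = ∅, so x is NOT a limit point.
  x = ν: opens ∋ x are {μ, ν, ξ, ρ}, {λ, μ, ν, ξ, ρ}; each meets A ∖ {ν}, so x IS a limit point.
  x = ξ: opens ∋ x are {μ, ν, ξ, ρ}, {λ, μ, ν, ξ, ρ}; each meets A ∖ {ξ}, so x IS a limit point.
  x = ρ: opens ∋ x are {μ, ν, ξ, ρ}, {λ, μ, ν, ξ, ρ}; each meets A ∖ {ρ}, so x IS a limit point.
Collecting: A' = {λ, ν, ξ, ρ}.


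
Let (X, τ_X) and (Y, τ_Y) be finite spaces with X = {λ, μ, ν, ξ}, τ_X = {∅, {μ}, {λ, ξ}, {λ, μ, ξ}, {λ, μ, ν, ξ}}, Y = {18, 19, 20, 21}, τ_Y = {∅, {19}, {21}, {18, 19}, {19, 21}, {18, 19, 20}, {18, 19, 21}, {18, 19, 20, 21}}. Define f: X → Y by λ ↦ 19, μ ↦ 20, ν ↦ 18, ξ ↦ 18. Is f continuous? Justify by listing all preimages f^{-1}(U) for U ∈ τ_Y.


f is NOT continuous.

Compute f^{-1}(U) for each U ∈ τ_Y:
  U = ∅: f^{-1}(U) = ∅ ∈ τ_X ✓.
  U = {19}: f^{-1}(U) = {λ} ∉ τ_X ✗.
  U = {21}: f^{-1}(U) = ∅ ∈ τ_X ✓.
  U = {18, 19}: f^{-1}(U) = {λ, ν, ξ} ∉ τ_X ✗.
  U = {19, 21}: f^{-1}(U) = {λ} ∉ τ_X ✗.
  U = {18, 19, 20}: f^{-1}(U) = {λ, μ, ν, ξ} ∈ τ_X ✓.
  U = {18, 19, 21}: f^{-1}(U) = {λ, ν, ξ} ∉ τ_X ✗.
  U = {18, 19, 20, 21}: f^{-1}(U) = {λ, μ, ν, ξ} ∈ τ_X ✓.
Found U = {19} with f^{-1}(U) = {λ} not in τ_X. Therefore f is NOT continuous.


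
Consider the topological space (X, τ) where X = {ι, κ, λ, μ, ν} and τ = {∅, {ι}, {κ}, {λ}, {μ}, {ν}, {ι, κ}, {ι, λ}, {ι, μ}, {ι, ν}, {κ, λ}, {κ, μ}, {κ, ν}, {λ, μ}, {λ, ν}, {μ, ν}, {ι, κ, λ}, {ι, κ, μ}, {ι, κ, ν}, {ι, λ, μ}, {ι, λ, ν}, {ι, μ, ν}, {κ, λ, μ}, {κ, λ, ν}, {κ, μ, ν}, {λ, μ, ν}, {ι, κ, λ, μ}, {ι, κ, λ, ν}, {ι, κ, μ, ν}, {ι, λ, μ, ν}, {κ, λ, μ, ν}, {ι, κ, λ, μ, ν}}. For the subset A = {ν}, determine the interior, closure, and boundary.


int(A) = {ν}, cl(A) = {ν}, ∂A = ∅.

Closed sets in (X, τ) are complements of opens:
  closed(X, τ) = {∅, {ι}, {κ}, {λ}, {μ}, {ν}, {ι, κ}, {ι, λ}, {ι, μ}, {ι, ν}, {κ, λ}, {κ, μ}, {κ, ν}, {λ, μ}, {λ, ν}, {μ, ν}, {ι, κ, λ}, {ι, κ, μ}, {ι, κ, ν}, {ι, λ, μ}, {ι, λ, ν}, {ι, μ, ν}, {κ, λ, μ}, {κ, λ, ν}, {κ, μ, ν}, {λ, μ, ν}, {ι, κ, λ, μ}, {ι, κ, λ, ν}, {ι, κ, μ, ν}, {ι, λ, μ, ν}, {κ, λ, μ, ν}, {ι, κ, λ, μ, ν}}.
int(A) = ⋃ {U ∈ τ : U ⊆ A}. Opens contained in A: ∅, {ν}.
Taking the union of these: int(A) = {ν}.
cl(A) = ⋂ {C closed : A ⊆ C}. Closed sets containing A: {ν}, {ι, ν}, {κ, ν}, {λ, ν}, {μ, ν}, {ι, κ, ν}, {ι, λ, ν}, {ι, μ, ν}, {κ, λ, ν}, {κ, μ, ν}, {λ, μ, ν}, {ι, κ, λ, ν}, {ι, κ, μ, ν}, {ι, λ, μ, ν}, {κ, λ, μ, ν}, {ι, κ, λ, μ, ν}.
Intersecting these: cl(A) = {ν}.
∂A = cl(A) ∖ int(A) = {ν} ∖ {ν} = ∅.


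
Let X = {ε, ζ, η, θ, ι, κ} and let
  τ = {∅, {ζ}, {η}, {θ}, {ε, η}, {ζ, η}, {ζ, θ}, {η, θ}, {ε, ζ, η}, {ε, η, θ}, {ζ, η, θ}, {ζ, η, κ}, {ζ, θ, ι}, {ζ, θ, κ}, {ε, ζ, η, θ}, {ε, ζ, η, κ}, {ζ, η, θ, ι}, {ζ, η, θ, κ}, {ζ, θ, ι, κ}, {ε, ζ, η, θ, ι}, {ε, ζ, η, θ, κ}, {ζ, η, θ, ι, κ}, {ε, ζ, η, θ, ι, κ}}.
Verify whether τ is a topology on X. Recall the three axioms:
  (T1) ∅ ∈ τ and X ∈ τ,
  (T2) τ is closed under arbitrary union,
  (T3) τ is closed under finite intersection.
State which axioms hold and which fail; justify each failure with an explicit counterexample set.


τ is NOT a topology on X.

Axiom (T1): ∅ ∈ τ? Yes; X ∈ τ? Yes.
Axiom (T2/T3): check pairwise unions and intersections of members of τ.
Counterexample for (T3): {ζ, η, κ} ∩ {ζ, θ, κ} = {ζ, κ} ∉ τ. Therefore τ is NOT a topology.


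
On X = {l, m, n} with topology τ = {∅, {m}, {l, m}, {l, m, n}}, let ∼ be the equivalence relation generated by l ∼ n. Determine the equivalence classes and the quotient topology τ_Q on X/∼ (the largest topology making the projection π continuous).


X/∼ = {[l=n], [m]}; |τ_Q| = 3.

Equivalence classes: [l=n], [m].
Quotient map π: X → X/∼ sends l ↦ [l=n], m ↦ [m], n ↦ [l=n].
For each subset V ⊆ X/∼, compute π^{-1}(V) ⊆ X and check whether π^{-1}(V) ∈ τ. V is open in τ_Q iff π^{-1}(V) ∈ τ.
  V = {}: π^{-1}(V) = ∅ ∈ τ ✓.
  V = {[l=n]}: π^{-1}(V) = {l, n} ∉ τ ✗.
  V = {[m]}: π^{-1}(V) = {m} ∈ τ ✓.
  V = {[l=n], [m]}: π^{-1}(V) = {l, m, n} ∈ τ ✓.
Open sets in the quotient: τ_Q = {{}, {[m]}, {[l=n], [m]}} (3 elements).


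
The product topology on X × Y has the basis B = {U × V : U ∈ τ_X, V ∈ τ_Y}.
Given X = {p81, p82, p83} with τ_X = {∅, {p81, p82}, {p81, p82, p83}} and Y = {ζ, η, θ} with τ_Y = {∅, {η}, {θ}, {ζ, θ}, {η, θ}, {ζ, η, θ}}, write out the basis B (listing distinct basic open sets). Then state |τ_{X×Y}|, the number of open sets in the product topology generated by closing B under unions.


Basis B = {∅ × ∅, {p81, p82} × {η}, {p81, p82} × {θ}, {p81, p82, p83} × {η}, {p81, p82, p83} × {θ}, {p81, p82} × {ζ, θ}, {p81, p82} × {η, θ}, {p81, p82} × {ζ, η, θ}, {p81, p82, p83} × {ζ, θ}, {p81, p82, p83} × {η, θ}, {p81, p82, p83} × {ζ, η, θ}}; |τ_{X×Y}| = 18.

Enumerate products U × V with U ∈ τ_X, V ∈ τ_Y (deduplicated):
  ∅ × ∅ = {} (∅)
  {p81, p82} × {η} = {(p81,η), (p82,η)}
  {p81, p82} × {θ} = {(p81,θ), (p82,θ)}
  {p81, p82, p83} × {η} = {(p81,η), (p82,η), (p83,η)}
  {p81, p82, p83} × {θ} = {(p81,θ), (p82,θ), (p83,θ)}
  {p81, p82} × {ζ, θ} = {(p81,ζ), (p81,θ), (p82,ζ), (p82,θ)}
  {p81, p82} × {η, θ} = {(p81,η), (p81,θ), (p82,η), (p82,θ)}
  {p81, p82} × {ζ, η, θ} = {(p81,ζ), (p81,η), (p81,θ), (p82,ζ), (p82,η), (p82,θ)}
  {p81, p82, p83} × {ζ, θ} = {(p81,ζ), (p81,θ), (p82,ζ), (p82,θ), (p83,ζ), (p83,θ)}
  {p81, p82, p83} × {η, θ} = {(p81,η), (p81,θ), (p82,η), (p82,θ), (p83,η), (p83,θ)}
  {p81, p82, p83} × {ζ, η, θ} = {(p81,ζ), (p81,η), (p81,θ), (p82,ζ), (p82,η), (p82,θ), (p83,ζ), (p83,η), (p83,θ)}
These 11 distinct sets form the basis B.
Close under arbitrary unions to get τ_{X×Y}; counting gives |τ_{X×Y}| = 18.


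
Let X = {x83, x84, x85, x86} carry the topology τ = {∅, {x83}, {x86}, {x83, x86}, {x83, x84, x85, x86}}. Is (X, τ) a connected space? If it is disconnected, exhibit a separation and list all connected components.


(X, τ) is connected.

Find clopen sets (U ∈ τ with X ∖ U ∈ τ):
  U = ∅, X ∖ U = {x83, x84, x85, x86} — both open, so U is clopen.
  U = {x83, x84, x85, x86}, X ∖ U = ∅ — both open, so U is clopen.
Only trivial clopens (∅ and X) exist, so (X, τ) is connected.
Compute connected components by grouping points that agree on all clopens:
  component: {x83, x84, x85, x86}


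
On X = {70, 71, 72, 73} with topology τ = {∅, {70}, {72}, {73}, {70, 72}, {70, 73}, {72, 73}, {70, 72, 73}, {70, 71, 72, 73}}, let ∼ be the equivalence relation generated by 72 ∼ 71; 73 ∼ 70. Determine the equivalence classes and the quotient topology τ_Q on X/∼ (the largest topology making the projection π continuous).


X/∼ = {[70=73], [71=72]}; |τ_Q| = 3.

Equivalence classes: [70=73], [71=72].
Quotient map π: X → X/∼ sends 70 ↦ [70=73], 71 ↦ [71=72], 72 ↦ [71=72], 73 ↦ [70=73].
For each subset V ⊆ X/∼, compute π^{-1}(V) ⊆ X and check whether π^{-1}(V) ∈ τ. V is open in τ_Q iff π^{-1}(V) ∈ τ.
  V = {}: π^{-1}(V) = ∅ ∈ τ ✓.
  V = {[70=73]}: π^{-1}(V) = {70, 73} ∈ τ ✓.
  V = {[71=72]}: π^{-1}(V) = {71, 72} ∉ τ ✗.
  V = {[70=73], [71=72]}: π^{-1}(V) = {70, 71, 72, 73} ∈ τ ✓.
Open sets in the quotient: τ_Q = {{}, {[70=73]}, {[70=73], [71=72]}} (3 elements).


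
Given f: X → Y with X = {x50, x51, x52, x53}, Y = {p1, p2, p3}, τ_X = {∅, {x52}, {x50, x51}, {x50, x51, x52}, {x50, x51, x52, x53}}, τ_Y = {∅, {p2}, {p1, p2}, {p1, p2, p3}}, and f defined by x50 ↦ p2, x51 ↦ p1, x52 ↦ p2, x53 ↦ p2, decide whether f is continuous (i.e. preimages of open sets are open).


f is NOT continuous.

Compute f^{-1}(U) for each U ∈ τ_Y:
  U = ∅: f^{-1}(U) = ∅ ∈ τ_X ✓.
  U = {p2}: f^{-1}(U) = {x50, x52, x53} ∉ τ_X ✗.
  U = {p1, p2}: f^{-1}(U) = {x50, x51, x52, x53} ∈ τ_X ✓.
  U = {p1, p2, p3}: f^{-1}(U) = {x50, x51, x52, x53} ∈ τ_X ✓.
Found U = {p2} with f^{-1}(U) = {x50, x52, x53} not in τ_X. Therefore f is NOT continuous.


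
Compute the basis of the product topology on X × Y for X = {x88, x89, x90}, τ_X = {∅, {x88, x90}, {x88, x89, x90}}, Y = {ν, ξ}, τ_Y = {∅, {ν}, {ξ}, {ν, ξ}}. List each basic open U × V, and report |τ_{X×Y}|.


Basis B = {∅ × ∅, {x88, x90} × {ν}, {x88, x90} × {ξ}, {x88, x89, x90} × {ν}, {x88, x89, x90} × {ξ}, {x88, x90} × {ν, ξ}, {x88, x89, x90} × {ν, ξ}}; |τ_{X×Y}| = 9.

Enumerate products U × V with U ∈ τ_X, V ∈ τ_Y (deduplicated):
  ∅ × ∅ = {} (∅)
  {x88, x90} × {ν} = {(x88,ν), (x90,ν)}
  {x88, x90} × {ξ} = {(x88,ξ), (x90,ξ)}
  {x88, x89, x90} × {ν} = {(x88,ν), (x89,ν), (x90,ν)}
  {x88, x89, x90} × {ξ} = {(x88,ξ), (x89,ξ), (x90,ξ)}
  {x88, x90} × {ν, ξ} = {(x88,ν), (x88,ξ), (x90,ν), (x90,ξ)}
  {x88, x89, x90} × {ν, ξ} = {(x88,ν), (x88,ξ), (x89,ν), (x89,ξ), (x90,ν), (x90,ξ)}
These 7 distinct sets form the basis B.
Close under arbitrary unions to get τ_{X×Y}; counting gives |τ_{X×Y}| = 9.


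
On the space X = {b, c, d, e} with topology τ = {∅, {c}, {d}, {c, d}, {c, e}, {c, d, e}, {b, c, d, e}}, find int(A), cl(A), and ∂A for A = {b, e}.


int(A) = ∅, cl(A) = {b, e}, ∂A = {b, e}.

Closed sets in (X, τ) are complements of opens:
  closed(X, τ) = {∅, {b}, {b, d}, {b, e}, {b, c, e}, {b, d, e}, {b, c, d, e}}.
int(A) = ⋃ {U ∈ τ : U ⊆ A}. Opens contained in A: ∅.
Taking the union of these: int(A) = ∅.
cl(A) = ⋂ {C closed : A ⊆ C}. Closed sets containing A: {b, e}, {b, c, e}, {b, d, e}, {b, c, d, e}.
Intersecting these: cl(A) = {b, e}.
∂A = cl(A) ∖ int(A) = {b, e} ∖ ∅ = {b, e}.


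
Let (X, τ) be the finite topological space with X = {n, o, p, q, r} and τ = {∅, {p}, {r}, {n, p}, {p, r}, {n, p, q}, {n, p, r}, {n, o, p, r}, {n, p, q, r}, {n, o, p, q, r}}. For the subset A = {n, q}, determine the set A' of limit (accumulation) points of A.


A' = {o, q}

For each x ∈ X, list the open sets U ∈ τ with x ∈ U, then check whether U ∩ (A ∖ {x}) ≠ ∅ for every such U.
  x = n: open {n, p} ∋ x has {n, p} ∩ (A ∖ {n}) = ∅, so x is NOT a limit point.
  x = o: opens ∋ x are {n, o, p, r}, {n, o, p, q, r}; each meets A ∖ {o}, so x IS a limit point.
  x = p: open {p} ∋ x has {p} ∩ (A ∖ {p}) = ∅, so x is NOT a limit point.
  x = q: opens ∋ x are {n, p, q}, {n, p, q, r}, {n, o, p, q, r}; each meets A ∖ {q}, so x IS a limit point.
  x = r: open {r} ∋ x has {r} ∩ (A ∖ {r}) = ∅, so x is NOT a limit point.
Collecting: A' = {o, q}.


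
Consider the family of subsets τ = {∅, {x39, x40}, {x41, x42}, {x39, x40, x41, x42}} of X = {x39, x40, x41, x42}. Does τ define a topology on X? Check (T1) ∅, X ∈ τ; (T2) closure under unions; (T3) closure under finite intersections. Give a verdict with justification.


τ IS a topology on X.

Axiom (T1): ∅ ∈ τ? Yes; X ∈ τ? Yes.
Axiom (T2/T3): check pairwise unions and intersections of members of τ.
All pairwise intersections and unions checked — each lies in τ. Therefore τ satisfies (T1), (T2), (T3): it IS a topology on X.


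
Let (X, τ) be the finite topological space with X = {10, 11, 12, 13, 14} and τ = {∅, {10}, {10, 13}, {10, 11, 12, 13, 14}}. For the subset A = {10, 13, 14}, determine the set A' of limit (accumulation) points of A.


A' = {11, 12, 13, 14}

For each x ∈ X, list the open sets U ∈ τ with x ∈ U, then check whether U ∩ (A ∖ {x}) ≠ ∅ for every such U.
  x = 10: open {10} ∋ x has {10} ∩ (A ∖ {10}) = ∅, so x is NOT a limit point.
  x = 11: opens ∋ x are {10, 11, 12, 13, 14}; each meets A ∖ {11}, so x IS a limit point.
  x = 12: opens ∋ x are {10, 11, 12, 13, 14}; each meets A ∖ {12}, so x IS a limit point.
  x = 13: opens ∋ x are {10, 13}, {10, 11, 12, 13, 14}; each meets A ∖ {13}, so x IS a limit point.
  x = 14: opens ∋ x are {10, 11, 12, 13, 14}; each meets A ∖ {14}, so x IS a limit point.
Collecting: A' = {11, 12, 13, 14}.


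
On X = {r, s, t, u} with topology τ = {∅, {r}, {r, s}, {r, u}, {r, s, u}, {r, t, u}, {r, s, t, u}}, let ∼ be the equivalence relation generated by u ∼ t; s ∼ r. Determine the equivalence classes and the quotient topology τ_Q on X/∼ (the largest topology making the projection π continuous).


X/∼ = {[r=s], [t=u]}; |τ_Q| = 3.

Equivalence classes: [r=s], [t=u].
Quotient map π: X → X/∼ sends r ↦ [r=s], s ↦ [r=s], t ↦ [t=u], u ↦ [t=u].
For each subset V ⊆ X/∼, compute π^{-1}(V) ⊆ X and check whether π^{-1}(V) ∈ τ. V is open in τ_Q iff π^{-1}(V) ∈ τ.
  V = {}: π^{-1}(V) = ∅ ∈ τ ✓.
  V = {[r=s]}: π^{-1}(V) = {r, s} ∈ τ ✓.
  V = {[t=u]}: π^{-1}(V) = {t, u} ∉ τ ✗.
  V = {[r=s], [t=u]}: π^{-1}(V) = {r, s, t, u} ∈ τ ✓.
Open sets in the quotient: τ_Q = {{}, {[r=s]}, {[r=s], [t=u]}} (3 elements).


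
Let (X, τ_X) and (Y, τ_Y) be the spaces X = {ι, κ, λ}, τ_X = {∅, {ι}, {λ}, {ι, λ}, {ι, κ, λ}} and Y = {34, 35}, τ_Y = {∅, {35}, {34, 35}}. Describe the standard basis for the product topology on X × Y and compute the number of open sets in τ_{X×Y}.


Basis B = {∅ × ∅, {ι} × {35}, {λ} × {35}, {ι} × {34, 35}, {ι, λ} × {35}, {λ} × {34, 35}, {ι, κ, λ} × {35}, {ι, λ} × {34, 35}, {ι, κ, λ} × {34, 35}}; |τ_{X×Y}| = 14.

Enumerate products U × V with U ∈ τ_X, V ∈ τ_Y (deduplicated):
  ∅ × ∅ = {} (∅)
  {ι} × {35} = {(ι,35)}
  {λ} × {35} = {(λ,35)}
  {ι} × {34, 35} = {(ι,34), (ι,35)}
  {ι, λ} × {35} = {(ι,35), (λ,35)}
  {λ} × {34, 35} = {(λ,34), (λ,35)}
  {ι, κ, λ} × {35} = {(ι,35), (κ,35), (λ,35)}
  {ι, λ} × {34, 35} = {(ι,34), (ι,35), (λ,34), (λ,35)}
  {ι, κ, λ} × {34, 35} = {(ι,34), (ι,35), (κ,34), (κ,35), (λ,34), (λ,35)}
These 9 distinct sets form the basis B.
Close under arbitrary unions to get τ_{X×Y}; counting gives |τ_{X×Y}| = 14.


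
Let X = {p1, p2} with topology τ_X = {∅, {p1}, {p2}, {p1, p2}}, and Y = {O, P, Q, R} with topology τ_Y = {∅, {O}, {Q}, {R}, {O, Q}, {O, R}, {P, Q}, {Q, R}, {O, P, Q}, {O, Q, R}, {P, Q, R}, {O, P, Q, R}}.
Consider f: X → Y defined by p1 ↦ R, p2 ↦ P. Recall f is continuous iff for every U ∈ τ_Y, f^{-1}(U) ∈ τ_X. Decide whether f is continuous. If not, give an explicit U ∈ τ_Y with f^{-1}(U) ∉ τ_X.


f IS continuous.

Compute f^{-1}(U) for each U ∈ τ_Y:
  U = ∅: f^{-1}(U) = ∅ ∈ τ_X ✓.
  U = {O}: f^{-1}(U) = ∅ ∈ τ_X ✓.
  U = {Q}: f^{-1}(U) = ∅ ∈ τ_X ✓.
  U = {R}: f^{-1}(U) = {p1} ∈ τ_X ✓.
  U = {O, Q}: f^{-1}(U) = ∅ ∈ τ_X ✓.
  U = {O, R}: f^{-1}(U) = {p1} ∈ τ_X ✓.
  U = {P, Q}: f^{-1}(U) = {p2} ∈ τ_X ✓.
  U = {Q, R}: f^{-1}(U) = {p1} ∈ τ_X ✓.
  U = {O, P, Q}: f^{-1}(U) = {p2} ∈ τ_X ✓.
  U = {O, Q, R}: f^{-1}(U) = {p1} ∈ τ_X ✓.
  U = {P, Q, R}: f^{-1}(U) = {p1, p2} ∈ τ_X ✓.
  U = {O, P, Q, R}: f^{-1}(U) = {p1, p2} ∈ τ_X ✓.
Every preimage lies in τ_X, so f IS continuous.


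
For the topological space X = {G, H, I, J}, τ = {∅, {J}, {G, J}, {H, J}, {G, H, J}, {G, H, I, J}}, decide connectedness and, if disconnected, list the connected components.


(X, τ) is connected.

Find clopen sets (U ∈ τ with X ∖ U ∈ τ):
  U = ∅, X ∖ U = {G, H, I, J} — both open, so U is clopen.
  U = {G, H, I, J}, X ∖ U = ∅ — both open, so U is clopen.
Only trivial clopens (∅ and X) exist, so (X, τ) is connected.
Compute connected components by grouping points that agree on all clopens:
  component: {G, H, I, J}


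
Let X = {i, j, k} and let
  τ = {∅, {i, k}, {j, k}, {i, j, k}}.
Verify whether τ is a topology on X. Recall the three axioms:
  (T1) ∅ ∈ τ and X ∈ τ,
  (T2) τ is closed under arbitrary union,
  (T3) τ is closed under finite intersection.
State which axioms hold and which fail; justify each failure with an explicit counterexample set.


τ is NOT a topology on X.

Axiom (T1): ∅ ∈ τ? Yes; X ∈ τ? Yes.
Axiom (T2/T3): check pairwise unions and intersections of members of τ.
Counterexample for (T3): {i, k} ∩ {j, k} = {k} ∉ τ. Therefore τ is NOT a topology.


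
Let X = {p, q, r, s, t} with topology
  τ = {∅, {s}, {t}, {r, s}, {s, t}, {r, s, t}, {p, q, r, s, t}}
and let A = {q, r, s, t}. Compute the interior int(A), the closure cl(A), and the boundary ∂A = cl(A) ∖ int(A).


int(A) = {r, s, t}, cl(A) = {p, q, r, s, t}, ∂A = {p, q}.

Closed sets in (X, τ) are complements of opens:
  closed(X, τ) = {∅, {p, q}, {p, q, r}, {p, q, t}, {p, q, r, s}, {p, q, r, t}, {p, q, r, s, t}}.
int(A) = ⋃ {U ∈ τ : U ⊆ A}. Opens contained in A: ∅, {s}, {t}, {r, s}, {s, t}, {r, s, t}.
Taking the union of these: int(A) = {r, s, t}.
cl(A) = ⋂ {C closed : A ⊆ C}. Closed sets containing A: {p, q, r, s, t}.
Intersecting these: cl(A) = {p, q, r, s, t}.
∂A = cl(A) ∖ int(A) = {p, q, r, s, t} ∖ {r, s, t} = {p, q}.


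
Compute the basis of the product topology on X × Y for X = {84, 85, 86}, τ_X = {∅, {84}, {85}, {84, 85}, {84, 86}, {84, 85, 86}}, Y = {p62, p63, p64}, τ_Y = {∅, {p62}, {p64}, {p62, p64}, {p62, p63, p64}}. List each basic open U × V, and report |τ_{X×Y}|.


Basis B = {∅ × ∅, {84} × {p62}, {84} × {p64}, {85} × {p62}, {85} × {p64}, {84} × {p62, p64}, {84, 85} × {p62}, {84, 86} × {p62}, {84, 85} × {p64}, {84, 86} × {p64}, {85} × {p62, p64}, {84} × {p62, p63, p64}, {84, 85, 86} × {p62}, {84, 85, 86} × {p64}, {85} × {p62, p63, p64}, {84, 85} × {p62, p64}, {84, 86} × {p62, p64}, {84, 85} × {p62, p63, p64}, {84, 86} × {p62, p63, p64}, {84, 85, 86} × {p62, p64}, {84, 85, 86} × {p62, p63, p64}}; |τ_{X×Y}| = 70.

Enumerate products U × V with U ∈ τ_X, V ∈ τ_Y (deduplicated):
  ∅ × ∅ = {} (∅)
  {84} × {p62} = {(84,p62)}
  {84} × {p64} = {(84,p64)}
  {85} × {p62} = {(85,p62)}
  {85} × {p64} = {(85,p64)}
  {84} × {p62, p64} = {(84,p62), (84,p64)}
  {84, 85} × {p62} = {(84,p62), (85,p62)}
  {84, 86} × {p62} = {(84,p62), (86,p62)}
  {84, 85} × {p64} = {(84,p64), (85,p64)}
  {84, 86} × {p64} = {(84,p64), (86,p64)}
  {85} × {p62, p64} = {(85,p62), (85,p64)}
  {84} × {p62, p63, p64} = {(84,p62), (84,p63), (84,p64)}
  {84, 85, 86} × {p62} = {(84,p62), (85,p62), (86,p62)}
  {84, 85, 86} × {p64} = {(84,p64), (85,p64), (86,p64)}
  {85} × {p62, p63, p64} = {(85,p62), (85,p63), (85,p64)}
  {84, 85} × {p62, p64} = {(84,p62), (84,p64), (85,p62), (85,p64)}
  {84, 86} × {p62, p64} = {(84,p62), (84,p64), (86,p62), (86,p64)}
  {84, 85} × {p62, p63, p64} = {(84,p62), (84,p63), (84,p64), (85,p62), (85,p63), (85,p64)}
  {84, 86} × {p62, p63, p64} = {(84,p62), (84,p63), (84,p64), (86,p62), (86,p63), (86,p64)}
  {84, 85, 86} × {p62, p64} = {(84,p62), (84,p64), (85,p62), (85,p64), (86,p62), (86,p64)}
  {84, 85, 86} × {p62, p63, p64} = {(84,p62), (84,p63), (84,p64), (85,p62), (85,p63), (85,p64), (86,p62), (86,p63), (86,p64)}
These 21 distinct sets form the basis B.
Close under arbitrary unions to get τ_{X×Y}; counting gives |τ_{X×Y}| = 70.
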